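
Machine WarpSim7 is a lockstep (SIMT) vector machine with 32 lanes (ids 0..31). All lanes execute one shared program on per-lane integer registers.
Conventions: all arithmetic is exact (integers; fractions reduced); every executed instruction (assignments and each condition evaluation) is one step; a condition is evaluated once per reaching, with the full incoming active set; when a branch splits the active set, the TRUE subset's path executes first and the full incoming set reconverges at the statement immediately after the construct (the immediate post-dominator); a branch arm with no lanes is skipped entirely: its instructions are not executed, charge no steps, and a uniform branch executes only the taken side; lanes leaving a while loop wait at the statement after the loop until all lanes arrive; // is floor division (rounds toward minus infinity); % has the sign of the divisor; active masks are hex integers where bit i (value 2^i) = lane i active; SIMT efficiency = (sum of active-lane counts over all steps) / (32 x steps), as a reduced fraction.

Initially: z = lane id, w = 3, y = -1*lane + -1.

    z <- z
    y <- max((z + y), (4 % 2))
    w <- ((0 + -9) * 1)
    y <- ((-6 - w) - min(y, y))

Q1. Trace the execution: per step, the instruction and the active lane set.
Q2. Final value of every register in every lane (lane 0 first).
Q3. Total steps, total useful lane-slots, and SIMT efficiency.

step 0: z <- z                       0xffffffff
step 1: y <- max((z + y), (4 % 2))   0xffffffff
step 2: w <- ((0 + -9) * 1)          0xffffffff
step 3: y <- ((-6 - w) - min(y, y))  0xffffffff

Answer: 4 steps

z: 0,1,2,3,4,5,6,7,8,9,10,11,12,13,14,15,16,17,18,19,20,21,22,23,24,25,26,27,28,29,30,31
w: -9,-9,-9,-9,-9,-9,-9,-9,-9,-9,-9,-9,-9,-9,-9,-9,-9,-9,-9,-9,-9,-9,-9,-9,-9,-9,-9,-9,-9,-9,-9,-9
y: 3,3,3,3,3,3,3,3,3,3,3,3,3,3,3,3,3,3,3,3,3,3,3,3,3,3,3,3,3,3,3,3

steps = 4; useful = 128; efficiency = 128/128 = 1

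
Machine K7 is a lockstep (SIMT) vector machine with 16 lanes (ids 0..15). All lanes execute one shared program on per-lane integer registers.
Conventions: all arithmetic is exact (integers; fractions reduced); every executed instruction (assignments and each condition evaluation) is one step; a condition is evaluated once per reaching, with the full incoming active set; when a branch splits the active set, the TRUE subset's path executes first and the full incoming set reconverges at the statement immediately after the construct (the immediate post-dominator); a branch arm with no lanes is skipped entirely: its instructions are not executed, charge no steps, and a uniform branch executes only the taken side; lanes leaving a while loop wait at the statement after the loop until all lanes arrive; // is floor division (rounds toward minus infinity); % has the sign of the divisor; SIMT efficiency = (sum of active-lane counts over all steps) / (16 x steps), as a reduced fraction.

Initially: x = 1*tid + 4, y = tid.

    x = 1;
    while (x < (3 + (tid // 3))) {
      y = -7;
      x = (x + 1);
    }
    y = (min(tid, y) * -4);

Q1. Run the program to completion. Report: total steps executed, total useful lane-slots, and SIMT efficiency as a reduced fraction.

Answer: 24 steps, 249 useful, 83/128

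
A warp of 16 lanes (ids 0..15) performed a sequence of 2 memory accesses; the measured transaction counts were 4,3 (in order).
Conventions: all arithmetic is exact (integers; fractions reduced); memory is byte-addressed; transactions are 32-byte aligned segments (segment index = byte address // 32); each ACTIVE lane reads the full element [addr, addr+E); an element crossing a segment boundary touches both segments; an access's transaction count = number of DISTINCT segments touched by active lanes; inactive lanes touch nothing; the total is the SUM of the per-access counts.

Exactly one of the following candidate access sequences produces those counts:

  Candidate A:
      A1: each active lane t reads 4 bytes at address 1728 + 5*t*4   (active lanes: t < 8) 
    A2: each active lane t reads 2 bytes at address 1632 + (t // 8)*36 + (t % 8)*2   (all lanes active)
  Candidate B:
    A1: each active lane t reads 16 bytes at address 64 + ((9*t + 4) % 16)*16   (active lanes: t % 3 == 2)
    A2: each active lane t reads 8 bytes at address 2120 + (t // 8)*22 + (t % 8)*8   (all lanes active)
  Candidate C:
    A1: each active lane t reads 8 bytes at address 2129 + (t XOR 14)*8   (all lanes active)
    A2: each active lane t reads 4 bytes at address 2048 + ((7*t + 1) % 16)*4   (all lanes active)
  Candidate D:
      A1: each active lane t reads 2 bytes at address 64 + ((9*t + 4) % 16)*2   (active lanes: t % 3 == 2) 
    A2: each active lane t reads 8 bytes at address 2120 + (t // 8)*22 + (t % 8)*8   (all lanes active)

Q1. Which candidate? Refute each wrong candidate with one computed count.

A: A1 gives 5 transactions, not 4
C: A1 gives 5 transactions, not 4
D: A1 gives 1 transaction, not 4
B: all counts match (4,3)

Answer: B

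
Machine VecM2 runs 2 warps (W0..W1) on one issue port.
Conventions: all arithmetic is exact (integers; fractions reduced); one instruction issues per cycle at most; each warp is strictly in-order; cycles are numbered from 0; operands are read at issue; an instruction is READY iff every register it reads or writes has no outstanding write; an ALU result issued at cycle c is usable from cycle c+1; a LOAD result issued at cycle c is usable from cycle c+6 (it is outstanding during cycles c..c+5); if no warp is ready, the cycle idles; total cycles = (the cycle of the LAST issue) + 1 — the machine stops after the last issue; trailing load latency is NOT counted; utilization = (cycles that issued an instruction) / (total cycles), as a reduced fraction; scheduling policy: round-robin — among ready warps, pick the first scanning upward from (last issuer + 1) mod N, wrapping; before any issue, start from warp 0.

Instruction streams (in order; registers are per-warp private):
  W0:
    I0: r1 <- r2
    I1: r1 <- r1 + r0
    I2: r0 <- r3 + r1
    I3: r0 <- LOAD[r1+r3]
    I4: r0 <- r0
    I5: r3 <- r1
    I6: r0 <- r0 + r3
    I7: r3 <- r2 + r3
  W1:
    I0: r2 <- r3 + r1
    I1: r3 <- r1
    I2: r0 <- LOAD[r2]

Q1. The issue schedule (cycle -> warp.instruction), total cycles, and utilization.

cycle 0: W0.I0
cycle 1: W1.I0
cycle 2: W0.I1
cycle 3: W1.I1
cycle 4: W0.I2
cycle 5: W1.I2
cycle 6: W0.I3
cycle 7: idle
cycle 8: idle
cycle 9: idle
cycle 10: idle
cycle 11: idle
cycle 12: W0.I4
cycle 13: W0.I5
cycle 14: W0.I6
cycle 15: W0.I7

Answer: 16 cycles, utilization 11/16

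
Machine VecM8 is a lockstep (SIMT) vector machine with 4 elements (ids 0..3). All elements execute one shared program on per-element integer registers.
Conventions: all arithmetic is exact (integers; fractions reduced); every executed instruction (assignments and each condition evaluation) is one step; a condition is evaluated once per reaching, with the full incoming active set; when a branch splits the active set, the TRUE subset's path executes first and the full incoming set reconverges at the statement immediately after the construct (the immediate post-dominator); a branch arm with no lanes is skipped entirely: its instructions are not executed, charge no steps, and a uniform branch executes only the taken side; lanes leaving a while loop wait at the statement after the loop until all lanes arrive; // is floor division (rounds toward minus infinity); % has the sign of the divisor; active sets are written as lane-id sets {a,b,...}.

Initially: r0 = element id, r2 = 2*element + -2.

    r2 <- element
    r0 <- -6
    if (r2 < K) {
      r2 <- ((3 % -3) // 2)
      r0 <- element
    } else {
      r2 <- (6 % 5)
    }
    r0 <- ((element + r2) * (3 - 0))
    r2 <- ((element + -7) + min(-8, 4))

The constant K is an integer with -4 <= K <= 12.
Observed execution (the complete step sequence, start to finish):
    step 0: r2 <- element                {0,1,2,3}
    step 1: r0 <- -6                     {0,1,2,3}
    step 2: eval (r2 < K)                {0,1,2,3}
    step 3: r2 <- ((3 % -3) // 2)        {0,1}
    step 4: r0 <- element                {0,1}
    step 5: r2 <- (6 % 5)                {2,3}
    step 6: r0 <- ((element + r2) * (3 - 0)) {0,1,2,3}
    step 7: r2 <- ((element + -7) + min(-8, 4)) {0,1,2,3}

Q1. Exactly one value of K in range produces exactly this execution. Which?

Answer: K = 2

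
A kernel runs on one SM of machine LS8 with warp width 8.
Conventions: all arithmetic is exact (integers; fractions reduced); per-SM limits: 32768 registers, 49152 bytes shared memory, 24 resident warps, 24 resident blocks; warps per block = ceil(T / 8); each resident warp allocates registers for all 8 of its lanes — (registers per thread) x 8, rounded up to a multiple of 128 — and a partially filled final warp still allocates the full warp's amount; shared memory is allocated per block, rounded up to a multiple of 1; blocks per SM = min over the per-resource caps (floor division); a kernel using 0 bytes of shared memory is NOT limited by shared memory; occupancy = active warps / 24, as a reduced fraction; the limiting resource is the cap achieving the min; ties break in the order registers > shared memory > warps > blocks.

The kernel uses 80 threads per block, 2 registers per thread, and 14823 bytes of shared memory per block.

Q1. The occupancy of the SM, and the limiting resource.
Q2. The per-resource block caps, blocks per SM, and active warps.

Answer: occupancy 5/6, limited by warps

registers: 25 blocks
shared memory: 3 blocks
warps: 2 blocks
blocks: 24 blocks

Answer: 2 blocks, 20 active warps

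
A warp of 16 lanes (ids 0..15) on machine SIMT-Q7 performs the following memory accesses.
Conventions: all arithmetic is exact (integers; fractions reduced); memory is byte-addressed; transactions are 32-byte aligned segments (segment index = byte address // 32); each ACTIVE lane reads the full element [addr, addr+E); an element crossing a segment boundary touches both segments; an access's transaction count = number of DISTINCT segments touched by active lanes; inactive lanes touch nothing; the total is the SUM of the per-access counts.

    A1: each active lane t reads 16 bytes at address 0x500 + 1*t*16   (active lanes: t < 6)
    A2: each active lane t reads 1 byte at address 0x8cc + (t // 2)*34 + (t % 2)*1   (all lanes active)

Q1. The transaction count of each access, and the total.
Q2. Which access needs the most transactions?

A1: 3 transactions
A2: 8 transactions

Answer: 3,8; total 11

Answer: A2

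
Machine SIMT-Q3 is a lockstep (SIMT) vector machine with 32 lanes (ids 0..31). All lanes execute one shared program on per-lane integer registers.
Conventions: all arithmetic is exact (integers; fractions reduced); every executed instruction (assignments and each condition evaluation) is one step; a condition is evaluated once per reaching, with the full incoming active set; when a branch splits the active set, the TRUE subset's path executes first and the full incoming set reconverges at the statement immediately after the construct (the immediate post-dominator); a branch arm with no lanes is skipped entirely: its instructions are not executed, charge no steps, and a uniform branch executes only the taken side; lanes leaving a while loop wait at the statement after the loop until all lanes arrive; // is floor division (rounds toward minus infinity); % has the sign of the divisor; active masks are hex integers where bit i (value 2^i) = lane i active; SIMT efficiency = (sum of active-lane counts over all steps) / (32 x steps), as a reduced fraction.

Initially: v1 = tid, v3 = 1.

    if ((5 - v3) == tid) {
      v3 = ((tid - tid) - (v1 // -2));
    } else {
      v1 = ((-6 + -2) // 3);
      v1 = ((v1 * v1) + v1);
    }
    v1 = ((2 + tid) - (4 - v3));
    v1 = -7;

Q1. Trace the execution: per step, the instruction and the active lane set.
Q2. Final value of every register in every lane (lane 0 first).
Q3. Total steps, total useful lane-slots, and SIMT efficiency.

step 0: eval ((5 - v3) == tid)       0xffffffff
step 1: v3 <- ((tid - tid) - (v1 // -2)) 0x00000010
step 2: v1 <- ((-6 + -2) // 3)       0xffffffef
step 3: v1 <- ((v1 * v1) + v1)       0xffffffef
step 4: v1 <- ((2 + tid) - (4 - v3)) 0xffffffff
step 5: v1 <- -7                     0xffffffff

Answer: 6 steps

v1: -7,-7,-7,-7,-7,-7,-7,-7,-7,-7,-7,-7,-7,-7,-7,-7,-7,-7,-7,-7,-7,-7,-7,-7,-7,-7,-7,-7,-7,-7,-7,-7
v3: 1,1,1,1,2,1,1,1,1,1,1,1,1,1,1,1,1,1,1,1,1,1,1,1,1,1,1,1,1,1,1,1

steps = 6; useful = 159; efficiency = 159/192 = 53/64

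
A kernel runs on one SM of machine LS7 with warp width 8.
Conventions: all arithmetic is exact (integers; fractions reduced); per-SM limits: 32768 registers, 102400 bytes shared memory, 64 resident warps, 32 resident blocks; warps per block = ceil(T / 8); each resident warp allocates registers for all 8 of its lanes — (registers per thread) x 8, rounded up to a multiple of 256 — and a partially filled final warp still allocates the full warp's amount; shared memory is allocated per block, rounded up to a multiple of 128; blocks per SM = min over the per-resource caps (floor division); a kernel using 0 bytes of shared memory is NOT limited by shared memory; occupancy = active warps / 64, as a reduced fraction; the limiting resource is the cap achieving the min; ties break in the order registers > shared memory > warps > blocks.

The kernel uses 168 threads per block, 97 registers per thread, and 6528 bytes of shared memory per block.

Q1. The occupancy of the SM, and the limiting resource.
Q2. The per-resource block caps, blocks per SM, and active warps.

Answer: occupancy 21/64, limited by registers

registers: 1 block
shared memory: 15 blocks
warps: 3 blocks
blocks: 32 blocks

Answer: 1 block, 21 active warps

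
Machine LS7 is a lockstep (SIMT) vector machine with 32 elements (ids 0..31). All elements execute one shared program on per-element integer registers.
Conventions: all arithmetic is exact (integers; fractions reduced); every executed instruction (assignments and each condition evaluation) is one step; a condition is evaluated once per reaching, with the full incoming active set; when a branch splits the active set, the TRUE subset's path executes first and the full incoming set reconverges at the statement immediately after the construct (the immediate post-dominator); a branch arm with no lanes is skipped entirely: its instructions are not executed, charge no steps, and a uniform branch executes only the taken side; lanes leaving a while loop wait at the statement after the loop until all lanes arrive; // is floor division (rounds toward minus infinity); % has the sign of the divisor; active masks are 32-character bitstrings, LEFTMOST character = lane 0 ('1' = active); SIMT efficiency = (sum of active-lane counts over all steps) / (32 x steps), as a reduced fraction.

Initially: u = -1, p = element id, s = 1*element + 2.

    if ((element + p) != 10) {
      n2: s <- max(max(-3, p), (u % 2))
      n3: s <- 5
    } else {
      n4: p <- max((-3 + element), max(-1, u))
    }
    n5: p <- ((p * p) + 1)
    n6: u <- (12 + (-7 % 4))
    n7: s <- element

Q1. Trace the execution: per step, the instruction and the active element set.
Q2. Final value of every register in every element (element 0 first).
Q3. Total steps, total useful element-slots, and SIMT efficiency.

step 0: eval ((element + p) != 10)   11111111111111111111111111111111
step 1: s <- max(max(-3, p), (u % 2)) 11111011111111111111111111111111
step 2: s <- 5                       11111011111111111111111111111111
step 3: p <- max((-3 + element), max(-1, u)) 00000100000000000000000000000000
step 4: p <- ((p * p) + 1)           11111111111111111111111111111111
step 5: u <- (12 + (-7 % 4))         11111111111111111111111111111111
step 6: s <- element                 11111111111111111111111111111111

Answer: 7 steps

u: 13,13,13,13,13,13,13,13,13,13,13,13,13,13,13,13,13,13,13,13,13,13,13,13,13,13,13,13,13,13,13,13
p: 1,2,5,10,17,5,37,50,65,82,101,122,145,170,197,226,257,290,325,362,401,442,485,530,577,626,677,730,785,842,901,962
s: 0,1,2,3,4,5,6,7,8,9,10,11,12,13,14,15,16,17,18,19,20,21,22,23,24,25,26,27,28,29,30,31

steps = 7; useful = 191; efficiency = 191/224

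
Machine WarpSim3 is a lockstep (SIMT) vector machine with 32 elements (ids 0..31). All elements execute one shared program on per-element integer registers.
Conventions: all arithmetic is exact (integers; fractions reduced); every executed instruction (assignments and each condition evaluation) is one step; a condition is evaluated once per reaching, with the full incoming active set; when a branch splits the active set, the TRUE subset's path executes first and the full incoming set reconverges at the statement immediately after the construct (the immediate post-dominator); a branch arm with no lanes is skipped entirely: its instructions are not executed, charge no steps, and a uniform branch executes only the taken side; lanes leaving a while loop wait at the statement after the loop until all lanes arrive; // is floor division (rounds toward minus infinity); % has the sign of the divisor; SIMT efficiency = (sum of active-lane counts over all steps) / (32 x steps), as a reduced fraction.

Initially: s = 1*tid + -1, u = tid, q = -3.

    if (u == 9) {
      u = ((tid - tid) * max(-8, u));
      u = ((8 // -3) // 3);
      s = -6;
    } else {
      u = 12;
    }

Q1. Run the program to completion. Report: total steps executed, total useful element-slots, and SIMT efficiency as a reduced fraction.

Answer: 5 steps, 66 useful, 33/80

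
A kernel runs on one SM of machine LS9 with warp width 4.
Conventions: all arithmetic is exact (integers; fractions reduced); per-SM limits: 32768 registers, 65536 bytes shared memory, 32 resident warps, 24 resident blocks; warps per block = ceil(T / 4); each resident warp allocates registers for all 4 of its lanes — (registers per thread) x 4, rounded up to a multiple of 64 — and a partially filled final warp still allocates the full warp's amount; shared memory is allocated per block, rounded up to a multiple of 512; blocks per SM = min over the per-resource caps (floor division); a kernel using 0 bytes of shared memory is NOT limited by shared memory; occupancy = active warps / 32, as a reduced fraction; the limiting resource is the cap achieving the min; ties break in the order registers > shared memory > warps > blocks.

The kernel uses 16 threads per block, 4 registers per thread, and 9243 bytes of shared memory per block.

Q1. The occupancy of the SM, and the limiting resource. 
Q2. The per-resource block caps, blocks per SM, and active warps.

Answer: occupancy 3/4, limited by shared memory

registers: 128 blocks
shared memory: 6 blocks
warps: 8 blocks
blocks: 24 blocks

Answer: 6 blocks, 24 active warps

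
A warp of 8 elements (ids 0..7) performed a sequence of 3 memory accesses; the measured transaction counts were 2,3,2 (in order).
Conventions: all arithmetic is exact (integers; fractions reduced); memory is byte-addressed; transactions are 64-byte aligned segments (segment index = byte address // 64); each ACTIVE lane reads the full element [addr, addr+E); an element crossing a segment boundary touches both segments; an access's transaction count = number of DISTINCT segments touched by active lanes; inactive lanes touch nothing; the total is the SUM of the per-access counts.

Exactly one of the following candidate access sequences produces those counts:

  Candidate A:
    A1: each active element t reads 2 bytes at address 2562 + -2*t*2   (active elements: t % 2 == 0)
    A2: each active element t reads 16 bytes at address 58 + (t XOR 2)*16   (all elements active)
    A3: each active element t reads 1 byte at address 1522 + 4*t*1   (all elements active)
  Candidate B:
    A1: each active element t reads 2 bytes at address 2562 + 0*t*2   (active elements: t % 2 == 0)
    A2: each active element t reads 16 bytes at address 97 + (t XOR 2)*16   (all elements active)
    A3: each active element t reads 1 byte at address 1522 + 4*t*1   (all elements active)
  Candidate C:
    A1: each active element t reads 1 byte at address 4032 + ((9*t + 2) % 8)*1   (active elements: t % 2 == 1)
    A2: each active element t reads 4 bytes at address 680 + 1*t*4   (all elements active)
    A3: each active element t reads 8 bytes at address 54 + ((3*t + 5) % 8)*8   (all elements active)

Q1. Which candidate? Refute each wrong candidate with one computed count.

B: A1 gives 1 transaction, not 2
C: A1 gives 1 transaction, not 2
A: all counts match (2,3,2)

Answer: A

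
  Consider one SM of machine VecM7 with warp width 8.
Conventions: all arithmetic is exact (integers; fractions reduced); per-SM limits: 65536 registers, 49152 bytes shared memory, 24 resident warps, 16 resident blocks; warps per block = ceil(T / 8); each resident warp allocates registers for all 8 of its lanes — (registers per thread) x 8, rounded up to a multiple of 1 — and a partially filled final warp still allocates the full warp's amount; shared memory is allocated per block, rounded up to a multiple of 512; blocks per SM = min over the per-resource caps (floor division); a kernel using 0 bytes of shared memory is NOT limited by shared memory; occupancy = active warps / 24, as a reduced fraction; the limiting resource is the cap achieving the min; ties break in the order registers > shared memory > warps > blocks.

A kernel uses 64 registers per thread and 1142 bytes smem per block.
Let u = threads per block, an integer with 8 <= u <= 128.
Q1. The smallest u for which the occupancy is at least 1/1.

Answer: u = 9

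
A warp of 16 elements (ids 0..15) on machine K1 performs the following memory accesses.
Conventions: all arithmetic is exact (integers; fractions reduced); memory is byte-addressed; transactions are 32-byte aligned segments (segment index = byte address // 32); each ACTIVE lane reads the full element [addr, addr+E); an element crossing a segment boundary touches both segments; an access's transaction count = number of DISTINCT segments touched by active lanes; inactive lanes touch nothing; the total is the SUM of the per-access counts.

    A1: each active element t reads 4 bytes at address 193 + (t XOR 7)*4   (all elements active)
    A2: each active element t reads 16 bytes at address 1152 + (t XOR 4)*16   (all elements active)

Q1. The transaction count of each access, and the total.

A1: 3 transactions
A2: 8 transactions

Answer: 3,8; total 11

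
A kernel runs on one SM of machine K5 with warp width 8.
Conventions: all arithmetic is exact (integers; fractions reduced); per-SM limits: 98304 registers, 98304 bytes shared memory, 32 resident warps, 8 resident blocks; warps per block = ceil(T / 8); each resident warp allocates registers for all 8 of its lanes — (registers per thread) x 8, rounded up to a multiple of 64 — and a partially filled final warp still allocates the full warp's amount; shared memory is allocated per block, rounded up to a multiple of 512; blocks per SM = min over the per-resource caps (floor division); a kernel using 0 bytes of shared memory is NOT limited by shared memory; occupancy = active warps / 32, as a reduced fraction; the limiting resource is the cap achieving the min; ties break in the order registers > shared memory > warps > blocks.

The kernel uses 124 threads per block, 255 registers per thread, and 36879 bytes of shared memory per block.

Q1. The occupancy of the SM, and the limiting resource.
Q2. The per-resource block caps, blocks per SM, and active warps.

Answer: occupancy 1, limited by shared memory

registers: 3 blocks
shared memory: 2 blocks
warps: 2 blocks
blocks: 8 blocks

Answer: 2 blocks, 32 active warps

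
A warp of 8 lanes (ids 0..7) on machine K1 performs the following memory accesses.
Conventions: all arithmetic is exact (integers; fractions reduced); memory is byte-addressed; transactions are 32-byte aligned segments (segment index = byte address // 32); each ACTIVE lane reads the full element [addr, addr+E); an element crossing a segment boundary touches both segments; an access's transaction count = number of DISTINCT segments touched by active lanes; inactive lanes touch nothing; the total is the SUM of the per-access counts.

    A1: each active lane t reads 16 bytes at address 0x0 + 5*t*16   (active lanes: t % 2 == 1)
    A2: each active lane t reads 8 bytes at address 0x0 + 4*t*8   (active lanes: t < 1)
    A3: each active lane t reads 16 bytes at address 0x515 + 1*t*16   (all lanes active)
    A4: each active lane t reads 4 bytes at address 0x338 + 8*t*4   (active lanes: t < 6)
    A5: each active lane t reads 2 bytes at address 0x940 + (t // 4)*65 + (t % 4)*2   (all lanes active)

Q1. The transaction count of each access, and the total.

A1: 4 transactions
A2: 1 transaction
A3: 5 transactions
A4: 6 transactions
A5: 2 transactions

Answer: 4,1,5,6,2; total 18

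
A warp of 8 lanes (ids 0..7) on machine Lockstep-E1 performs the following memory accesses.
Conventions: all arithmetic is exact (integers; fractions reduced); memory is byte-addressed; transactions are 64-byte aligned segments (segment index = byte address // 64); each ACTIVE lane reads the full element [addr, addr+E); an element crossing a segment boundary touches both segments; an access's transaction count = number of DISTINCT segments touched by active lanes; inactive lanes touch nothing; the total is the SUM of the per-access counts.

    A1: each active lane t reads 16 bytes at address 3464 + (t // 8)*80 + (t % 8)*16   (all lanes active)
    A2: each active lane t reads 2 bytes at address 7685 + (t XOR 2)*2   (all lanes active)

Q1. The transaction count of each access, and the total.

A1: 3 transactions
A2: 1 transaction

Answer: 3,1; total 4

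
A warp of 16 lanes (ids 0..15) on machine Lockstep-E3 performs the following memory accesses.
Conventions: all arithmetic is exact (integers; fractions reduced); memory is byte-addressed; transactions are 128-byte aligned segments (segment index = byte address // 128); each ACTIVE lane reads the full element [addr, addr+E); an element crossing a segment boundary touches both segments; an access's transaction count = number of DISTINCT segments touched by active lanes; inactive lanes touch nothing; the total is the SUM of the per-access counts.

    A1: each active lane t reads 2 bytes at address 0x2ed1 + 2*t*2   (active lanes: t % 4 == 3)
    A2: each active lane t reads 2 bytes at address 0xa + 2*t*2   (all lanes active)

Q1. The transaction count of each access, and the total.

A1: 2 transactions
A2: 1 transaction

Answer: 2,1; total 3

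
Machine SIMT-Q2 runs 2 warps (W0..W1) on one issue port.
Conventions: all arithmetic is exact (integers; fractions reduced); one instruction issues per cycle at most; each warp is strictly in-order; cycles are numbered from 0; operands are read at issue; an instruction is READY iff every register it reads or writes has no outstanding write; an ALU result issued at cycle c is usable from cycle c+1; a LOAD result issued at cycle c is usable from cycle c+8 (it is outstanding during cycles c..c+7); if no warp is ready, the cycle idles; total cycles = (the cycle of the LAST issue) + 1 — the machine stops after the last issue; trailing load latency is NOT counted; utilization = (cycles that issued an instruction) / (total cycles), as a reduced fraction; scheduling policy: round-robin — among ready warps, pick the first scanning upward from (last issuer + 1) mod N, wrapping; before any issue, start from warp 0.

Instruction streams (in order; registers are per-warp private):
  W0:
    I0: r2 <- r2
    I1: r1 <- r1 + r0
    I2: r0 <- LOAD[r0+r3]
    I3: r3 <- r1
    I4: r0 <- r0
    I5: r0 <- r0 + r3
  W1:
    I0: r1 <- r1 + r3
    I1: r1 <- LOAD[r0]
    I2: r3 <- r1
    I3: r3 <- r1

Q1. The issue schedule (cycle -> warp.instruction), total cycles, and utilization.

cycle 0: W0.I0
cycle 1: W1.I0
cycle 2: W0.I1
cycle 3: W1.I1
cycle 4: W0.I2
cycle 5: W0.I3
cycle 6: idle
cycle 7: idle
cycle 8: idle
cycle 9: idle
cycle 10: idle
cycle 11: W1.I2
cycle 12: W0.I4
cycle 13: W1.I3
cycle 14: W0.I5

Answer: 15 cycles, utilization 2/3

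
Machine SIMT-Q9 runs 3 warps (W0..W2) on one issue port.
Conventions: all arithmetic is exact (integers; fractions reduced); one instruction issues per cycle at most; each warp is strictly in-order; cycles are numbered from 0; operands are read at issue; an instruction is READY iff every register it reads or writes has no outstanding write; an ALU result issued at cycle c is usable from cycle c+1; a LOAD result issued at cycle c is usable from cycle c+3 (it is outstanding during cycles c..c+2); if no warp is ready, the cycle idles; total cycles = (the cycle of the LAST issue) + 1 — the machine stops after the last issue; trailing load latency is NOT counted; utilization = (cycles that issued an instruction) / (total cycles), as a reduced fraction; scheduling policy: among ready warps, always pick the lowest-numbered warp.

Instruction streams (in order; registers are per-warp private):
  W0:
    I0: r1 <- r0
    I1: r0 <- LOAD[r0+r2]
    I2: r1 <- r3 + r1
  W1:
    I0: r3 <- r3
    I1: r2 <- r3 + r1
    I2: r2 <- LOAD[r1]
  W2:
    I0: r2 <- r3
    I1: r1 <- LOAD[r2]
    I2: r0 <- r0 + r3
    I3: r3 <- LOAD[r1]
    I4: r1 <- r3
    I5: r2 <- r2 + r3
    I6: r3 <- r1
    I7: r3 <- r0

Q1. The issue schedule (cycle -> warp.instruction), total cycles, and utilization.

cycle 0: W0.I0
cycle 1: W0.I1
cycle 2: W0.I2
cycle 3: W1.I0
cycle 4: W1.I1
cycle 5: W1.I2
cycle 6: W2.I0
cycle 7: W2.I1
cycle 8: W2.I2
cycle 9: idle
cycle 10: W2.I3
cycle 11: idle
cycle 12: idle
cycle 13: W2.I4
cycle 14: W2.I5
cycle 15: W2.I6
cycle 16: W2.I7

Answer: 17 cycles, utilization 14/17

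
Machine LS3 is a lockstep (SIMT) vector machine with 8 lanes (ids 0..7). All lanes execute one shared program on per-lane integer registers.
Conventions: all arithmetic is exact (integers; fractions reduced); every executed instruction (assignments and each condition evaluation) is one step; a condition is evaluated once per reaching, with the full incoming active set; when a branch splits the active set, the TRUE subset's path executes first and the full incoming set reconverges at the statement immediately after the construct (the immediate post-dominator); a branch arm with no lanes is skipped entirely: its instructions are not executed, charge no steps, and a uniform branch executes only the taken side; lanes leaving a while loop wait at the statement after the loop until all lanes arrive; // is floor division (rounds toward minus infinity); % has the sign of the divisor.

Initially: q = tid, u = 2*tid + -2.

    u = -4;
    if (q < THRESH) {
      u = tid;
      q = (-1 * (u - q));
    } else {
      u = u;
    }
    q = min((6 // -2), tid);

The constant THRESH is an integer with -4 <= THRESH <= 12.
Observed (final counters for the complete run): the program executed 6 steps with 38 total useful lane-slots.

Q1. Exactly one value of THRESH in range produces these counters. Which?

Answer: THRESH = 6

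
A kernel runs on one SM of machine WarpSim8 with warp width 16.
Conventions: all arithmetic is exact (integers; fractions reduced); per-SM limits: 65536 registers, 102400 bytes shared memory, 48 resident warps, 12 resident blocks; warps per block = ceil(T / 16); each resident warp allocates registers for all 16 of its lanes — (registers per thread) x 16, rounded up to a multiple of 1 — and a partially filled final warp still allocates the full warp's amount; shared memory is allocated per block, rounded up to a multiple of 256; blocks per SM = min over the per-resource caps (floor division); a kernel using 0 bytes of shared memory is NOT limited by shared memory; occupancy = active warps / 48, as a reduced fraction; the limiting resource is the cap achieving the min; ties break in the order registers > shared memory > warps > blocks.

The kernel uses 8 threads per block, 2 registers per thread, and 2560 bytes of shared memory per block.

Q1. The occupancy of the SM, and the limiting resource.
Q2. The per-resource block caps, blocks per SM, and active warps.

Answer: occupancy 1/4, limited by blocks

registers: 2048 blocks
shared memory: 40 blocks
warps: 48 blocks
blocks: 12 blocks

Answer: 12 blocks, 12 active warps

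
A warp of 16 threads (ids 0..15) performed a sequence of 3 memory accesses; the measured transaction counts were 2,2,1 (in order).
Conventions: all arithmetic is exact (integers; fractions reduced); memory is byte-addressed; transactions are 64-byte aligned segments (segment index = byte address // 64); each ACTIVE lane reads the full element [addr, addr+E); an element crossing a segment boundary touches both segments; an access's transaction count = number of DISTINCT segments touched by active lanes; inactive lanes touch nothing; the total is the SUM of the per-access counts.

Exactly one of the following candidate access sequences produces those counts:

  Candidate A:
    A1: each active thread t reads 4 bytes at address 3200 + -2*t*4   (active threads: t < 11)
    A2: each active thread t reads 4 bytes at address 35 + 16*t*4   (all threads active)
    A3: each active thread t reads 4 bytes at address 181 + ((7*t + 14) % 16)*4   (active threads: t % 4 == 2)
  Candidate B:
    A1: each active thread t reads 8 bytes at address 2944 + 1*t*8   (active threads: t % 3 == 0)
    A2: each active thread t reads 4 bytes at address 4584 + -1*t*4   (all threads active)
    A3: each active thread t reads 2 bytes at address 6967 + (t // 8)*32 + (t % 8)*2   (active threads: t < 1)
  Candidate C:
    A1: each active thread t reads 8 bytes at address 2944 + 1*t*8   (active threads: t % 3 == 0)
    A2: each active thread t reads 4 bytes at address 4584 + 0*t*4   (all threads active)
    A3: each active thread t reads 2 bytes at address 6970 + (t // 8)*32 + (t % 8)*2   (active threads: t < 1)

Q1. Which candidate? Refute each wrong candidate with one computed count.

A: A1 gives 3 transactions, not 2
C: A2 gives 1 transaction, not 2
B: all counts match (2,2,1)

Answer: B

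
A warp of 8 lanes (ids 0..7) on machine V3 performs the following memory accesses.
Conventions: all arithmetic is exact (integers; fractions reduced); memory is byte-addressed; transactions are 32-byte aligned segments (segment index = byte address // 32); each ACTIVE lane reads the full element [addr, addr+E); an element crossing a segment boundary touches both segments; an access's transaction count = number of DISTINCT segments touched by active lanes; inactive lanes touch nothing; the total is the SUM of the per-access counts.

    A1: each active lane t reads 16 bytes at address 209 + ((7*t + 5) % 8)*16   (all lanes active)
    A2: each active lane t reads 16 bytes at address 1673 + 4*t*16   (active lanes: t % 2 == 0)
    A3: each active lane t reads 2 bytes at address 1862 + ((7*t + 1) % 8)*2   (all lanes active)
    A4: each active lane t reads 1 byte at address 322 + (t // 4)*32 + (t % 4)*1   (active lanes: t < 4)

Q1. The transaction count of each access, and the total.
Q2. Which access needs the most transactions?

A1: 5 transactions
A2: 4 transactions
A3: 1 transaction
A4: 1 transaction

Answer: 5,4,1,1; total 11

Answer: A1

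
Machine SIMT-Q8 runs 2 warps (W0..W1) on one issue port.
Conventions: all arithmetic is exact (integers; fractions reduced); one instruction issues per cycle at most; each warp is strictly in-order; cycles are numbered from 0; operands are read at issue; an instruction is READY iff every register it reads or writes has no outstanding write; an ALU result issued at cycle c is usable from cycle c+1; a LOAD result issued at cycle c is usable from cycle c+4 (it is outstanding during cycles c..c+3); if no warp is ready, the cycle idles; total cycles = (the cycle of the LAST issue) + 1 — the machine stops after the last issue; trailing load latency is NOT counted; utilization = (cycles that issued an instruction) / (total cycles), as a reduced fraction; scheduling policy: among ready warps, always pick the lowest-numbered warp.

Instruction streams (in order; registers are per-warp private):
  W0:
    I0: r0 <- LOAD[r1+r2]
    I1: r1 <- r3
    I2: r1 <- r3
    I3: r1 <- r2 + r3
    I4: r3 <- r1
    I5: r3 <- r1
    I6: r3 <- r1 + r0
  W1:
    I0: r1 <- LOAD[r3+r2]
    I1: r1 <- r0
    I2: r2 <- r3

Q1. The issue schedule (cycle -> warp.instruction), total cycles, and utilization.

cycle 0: W0.I0
cycle 1: W0.I1
cycle 2: W0.I2
cycle 3: W0.I3
cycle 4: W0.I4
cycle 5: W0.I5
cycle 6: W0.I6
cycle 7: W1.I0
cycle 8: idle
cycle 9: idle
cycle 10: idle
cycle 11: W1.I1
cycle 12: W1.I2

Answer: 13 cycles, utilization 10/13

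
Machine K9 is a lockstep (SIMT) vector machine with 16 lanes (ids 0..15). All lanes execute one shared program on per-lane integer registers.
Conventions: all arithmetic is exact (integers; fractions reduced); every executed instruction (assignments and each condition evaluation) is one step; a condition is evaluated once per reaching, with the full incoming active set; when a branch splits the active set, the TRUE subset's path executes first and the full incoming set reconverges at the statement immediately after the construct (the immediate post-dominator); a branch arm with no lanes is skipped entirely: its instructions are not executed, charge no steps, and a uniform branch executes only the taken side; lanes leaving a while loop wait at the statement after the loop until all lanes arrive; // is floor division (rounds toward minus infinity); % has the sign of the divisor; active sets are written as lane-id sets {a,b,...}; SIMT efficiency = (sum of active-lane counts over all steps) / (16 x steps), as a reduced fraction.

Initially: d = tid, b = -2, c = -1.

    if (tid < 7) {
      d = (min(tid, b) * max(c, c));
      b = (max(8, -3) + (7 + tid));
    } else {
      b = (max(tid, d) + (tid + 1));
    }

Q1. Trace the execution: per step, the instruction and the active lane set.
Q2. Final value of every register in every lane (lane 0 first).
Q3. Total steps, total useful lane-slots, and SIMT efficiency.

step 0: eval (tid < 7)               {0,1,2,3,4,5,6,7,8,9,10,11,12,13,14,15}
step 1: d <- (min(tid, b) * max(c, c)) {0,1,2,3,4,5,6}
step 2: b <- (max(8, -3) + (7 + tid)) {0,1,2,3,4,5,6}
step 3: b <- (max(tid, d) + (tid + 1)) {7,8,9,10,11,12,13,14,15}

Answer: 4 steps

d: 2,2,2,2,2,2,2,7,8,9,10,11,12,13,14,15
b: 15,16,17,18,19,20,21,15,17,19,21,23,25,27,29,31
c: -1,-1,-1,-1,-1,-1,-1,-1,-1,-1,-1,-1,-1,-1,-1,-1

steps = 4; useful = 39; efficiency = 39/64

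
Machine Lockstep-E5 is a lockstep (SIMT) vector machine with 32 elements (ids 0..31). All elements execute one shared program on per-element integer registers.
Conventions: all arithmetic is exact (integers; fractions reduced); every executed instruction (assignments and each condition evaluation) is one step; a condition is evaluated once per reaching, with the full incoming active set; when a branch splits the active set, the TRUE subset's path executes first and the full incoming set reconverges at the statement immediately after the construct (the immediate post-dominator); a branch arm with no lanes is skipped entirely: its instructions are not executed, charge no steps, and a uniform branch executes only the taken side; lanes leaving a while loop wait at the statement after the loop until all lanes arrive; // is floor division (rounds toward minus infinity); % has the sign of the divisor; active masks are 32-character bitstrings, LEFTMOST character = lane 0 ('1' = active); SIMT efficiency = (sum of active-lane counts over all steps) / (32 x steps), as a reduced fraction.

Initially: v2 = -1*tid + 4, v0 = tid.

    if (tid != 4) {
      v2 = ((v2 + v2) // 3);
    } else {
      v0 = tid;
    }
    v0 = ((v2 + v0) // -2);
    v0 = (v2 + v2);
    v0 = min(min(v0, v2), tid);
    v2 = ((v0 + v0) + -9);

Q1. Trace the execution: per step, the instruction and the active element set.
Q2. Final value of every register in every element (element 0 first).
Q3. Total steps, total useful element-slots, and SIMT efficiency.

step 0: eval (tid != 4)              11111111111111111111111111111111
step 1: v2 <- ((v2 + v2) // 3)       11110111111111111111111111111111
step 2: v0 <- tid                    00001000000000000000000000000000
step 3: v0 <- ((v2 + v0) // -2)      11111111111111111111111111111111
step 4: v0 <- (v2 + v2)              11111111111111111111111111111111
step 5: v0 <- min(min(v0, v2), tid)  11111111111111111111111111111111
step 6: v2 <- ((v0 + v0) + -9)       11111111111111111111111111111111

Answer: 7 steps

v2: -9,-7,-7,-9,-9,-13,-17,-17,-21,-25,-25,-29,-33,-33,-37,-41,-41,-45,-49,-49,-53,-57,-57,-61,-65,-65,-69,-73,-73,-77,-81,-81
v0: 0,1,1,0,0,-2,-4,-4,-6,-8,-8,-10,-12,-12,-14,-16,-16,-18,-20,-20,-22,-24,-24,-26,-28,-28,-30,-32,-32,-34,-36,-36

steps = 7; useful = 192; efficiency = 192/224 = 6/7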